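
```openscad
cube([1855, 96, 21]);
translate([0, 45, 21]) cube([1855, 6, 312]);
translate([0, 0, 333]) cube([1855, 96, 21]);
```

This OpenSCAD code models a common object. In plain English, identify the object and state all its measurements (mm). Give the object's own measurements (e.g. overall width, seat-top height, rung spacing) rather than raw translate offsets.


An I-beam lying along x, 1855 mm long. Overall section height 354 mm. Two flanges 96 mm wide (y) and 21 mm thick, one on the floor and one at the top; a web 6 mm thick runs between them, centred on the flange width.


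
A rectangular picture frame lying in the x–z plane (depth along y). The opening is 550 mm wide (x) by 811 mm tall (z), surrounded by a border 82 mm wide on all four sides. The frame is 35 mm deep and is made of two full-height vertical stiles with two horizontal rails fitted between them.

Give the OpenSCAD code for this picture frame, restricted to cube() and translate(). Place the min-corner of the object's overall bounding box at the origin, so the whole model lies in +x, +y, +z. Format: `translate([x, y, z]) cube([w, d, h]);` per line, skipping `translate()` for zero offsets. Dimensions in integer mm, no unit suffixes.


cube([82, 35, 975]);
translate([632, 0, 0]) cube([82, 35, 975]);
translate([82, 0, 0]) cube([550, 35, 82]);
translate([82, 0, 893]) cube([550, 35, 82]);


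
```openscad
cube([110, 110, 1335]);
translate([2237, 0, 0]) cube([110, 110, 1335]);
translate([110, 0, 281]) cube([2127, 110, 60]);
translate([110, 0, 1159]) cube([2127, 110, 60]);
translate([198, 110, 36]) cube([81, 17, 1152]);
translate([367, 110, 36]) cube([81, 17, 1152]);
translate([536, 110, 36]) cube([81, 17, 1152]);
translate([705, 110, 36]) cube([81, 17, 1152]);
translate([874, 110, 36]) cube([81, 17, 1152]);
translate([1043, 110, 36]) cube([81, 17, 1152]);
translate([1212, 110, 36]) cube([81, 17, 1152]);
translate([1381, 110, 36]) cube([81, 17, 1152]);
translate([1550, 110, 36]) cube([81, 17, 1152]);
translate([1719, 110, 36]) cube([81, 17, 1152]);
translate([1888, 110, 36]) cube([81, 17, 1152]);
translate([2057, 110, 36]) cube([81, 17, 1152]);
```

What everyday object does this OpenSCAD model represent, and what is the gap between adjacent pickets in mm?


A fence section. The picket gap is 88 mm.

Two posts, two rails, 12 pickets — a fence section. Span 2127 mm holds 12 pickets of 81 mm with 13 equal gaps: ⌊(2127 − 12·81) / 13⌋ = 88 mm.


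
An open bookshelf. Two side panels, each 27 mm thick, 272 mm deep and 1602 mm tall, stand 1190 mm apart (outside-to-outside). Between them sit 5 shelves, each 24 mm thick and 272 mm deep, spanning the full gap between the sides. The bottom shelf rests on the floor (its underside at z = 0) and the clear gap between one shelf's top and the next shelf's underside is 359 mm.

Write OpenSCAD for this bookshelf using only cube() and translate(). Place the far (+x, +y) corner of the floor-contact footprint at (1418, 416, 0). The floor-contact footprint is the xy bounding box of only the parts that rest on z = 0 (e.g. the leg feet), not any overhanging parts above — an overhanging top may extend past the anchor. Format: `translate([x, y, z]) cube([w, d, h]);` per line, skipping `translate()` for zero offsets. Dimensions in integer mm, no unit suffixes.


translate([228, 144, 0]) cube([27, 272, 1602]);
translate([1391, 144, 0]) cube([27, 272, 1602]);
translate([255, 144, 0]) cube([1136, 272, 24]);
translate([255, 144, 383]) cube([1136, 272, 24]);
translate([255, 144, 766]) cube([1136, 272, 24]);
translate([255, 144, 1149]) cube([1136, 272, 24]);
translate([255, 144, 1532]) cube([1136, 272, 24]);


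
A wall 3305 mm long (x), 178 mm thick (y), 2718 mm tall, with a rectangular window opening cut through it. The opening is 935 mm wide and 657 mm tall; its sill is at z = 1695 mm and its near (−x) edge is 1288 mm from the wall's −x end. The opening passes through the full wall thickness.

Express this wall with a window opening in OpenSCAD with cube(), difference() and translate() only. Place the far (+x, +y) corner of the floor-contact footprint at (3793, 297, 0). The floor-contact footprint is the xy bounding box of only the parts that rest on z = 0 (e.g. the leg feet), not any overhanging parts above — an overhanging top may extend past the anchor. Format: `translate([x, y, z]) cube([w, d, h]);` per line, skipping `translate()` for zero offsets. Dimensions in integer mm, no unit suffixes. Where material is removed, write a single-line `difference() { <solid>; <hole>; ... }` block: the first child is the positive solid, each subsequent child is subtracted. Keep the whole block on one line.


difference() { translate([488, 119, 0]) cube([3305, 178, 2718]); translate([1776, 119, 1695]) cube([935, 178, 657]); }


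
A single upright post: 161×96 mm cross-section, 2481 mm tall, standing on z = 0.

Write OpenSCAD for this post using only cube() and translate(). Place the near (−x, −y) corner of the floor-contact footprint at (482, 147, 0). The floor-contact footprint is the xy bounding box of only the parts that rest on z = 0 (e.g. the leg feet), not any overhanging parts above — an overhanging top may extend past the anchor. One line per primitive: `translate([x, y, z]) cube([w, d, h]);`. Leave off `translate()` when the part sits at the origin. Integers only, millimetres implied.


translate([482, 147, 0]) cube([161, 96, 2481]);


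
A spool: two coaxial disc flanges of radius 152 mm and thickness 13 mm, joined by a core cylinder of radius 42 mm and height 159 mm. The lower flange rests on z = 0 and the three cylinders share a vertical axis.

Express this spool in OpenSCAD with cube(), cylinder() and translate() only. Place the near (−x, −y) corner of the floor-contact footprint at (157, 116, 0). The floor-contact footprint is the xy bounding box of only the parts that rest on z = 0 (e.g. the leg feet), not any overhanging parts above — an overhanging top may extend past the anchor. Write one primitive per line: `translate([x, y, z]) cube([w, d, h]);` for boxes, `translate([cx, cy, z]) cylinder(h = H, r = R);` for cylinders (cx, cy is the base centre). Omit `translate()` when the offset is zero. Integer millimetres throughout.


translate([309, 268, 0]) cylinder(h = 13, r = 152);
translate([309, 268, 13]) cylinder(h = 159, r = 42);
translate([309, 268, 172]) cylinder(h = 13, r = 152);


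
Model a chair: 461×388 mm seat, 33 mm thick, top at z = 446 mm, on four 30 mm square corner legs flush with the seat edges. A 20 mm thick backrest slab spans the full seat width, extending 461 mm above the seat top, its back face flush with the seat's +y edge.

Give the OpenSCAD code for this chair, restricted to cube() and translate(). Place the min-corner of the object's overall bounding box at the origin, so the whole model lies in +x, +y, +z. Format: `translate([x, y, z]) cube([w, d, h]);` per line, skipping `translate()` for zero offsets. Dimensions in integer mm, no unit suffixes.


translate([0, 0, 413]) cube([461, 388, 33]);
cube([30, 30, 413]);
translate([431, 0, 0]) cube([30, 30, 413]);
translate([0, 358, 0]) cube([30, 30, 413]);
translate([431, 358, 0]) cube([30, 30, 413]);
translate([0, 368, 446]) cube([461, 20, 461]);


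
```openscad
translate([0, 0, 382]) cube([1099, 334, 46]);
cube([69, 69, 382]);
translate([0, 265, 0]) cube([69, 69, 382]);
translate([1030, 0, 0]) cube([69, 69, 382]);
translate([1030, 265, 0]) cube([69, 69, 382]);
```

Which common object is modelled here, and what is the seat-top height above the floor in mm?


A bench. The seat-top height is 428 mm.

A long slab on four corner posts — a bench. The slab sits at z = 382 with thickness 46, so the top is 382 + 46 = 428 mm.


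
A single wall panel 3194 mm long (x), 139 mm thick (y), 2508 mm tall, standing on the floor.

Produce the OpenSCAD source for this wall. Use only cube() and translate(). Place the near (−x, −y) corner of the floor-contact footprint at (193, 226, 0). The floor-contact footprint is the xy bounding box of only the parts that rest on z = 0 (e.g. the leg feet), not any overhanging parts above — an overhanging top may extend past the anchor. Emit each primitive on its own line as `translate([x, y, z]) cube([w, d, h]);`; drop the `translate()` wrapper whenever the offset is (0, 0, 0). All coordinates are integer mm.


translate([193, 226, 0]) cube([3194, 139, 2508]);


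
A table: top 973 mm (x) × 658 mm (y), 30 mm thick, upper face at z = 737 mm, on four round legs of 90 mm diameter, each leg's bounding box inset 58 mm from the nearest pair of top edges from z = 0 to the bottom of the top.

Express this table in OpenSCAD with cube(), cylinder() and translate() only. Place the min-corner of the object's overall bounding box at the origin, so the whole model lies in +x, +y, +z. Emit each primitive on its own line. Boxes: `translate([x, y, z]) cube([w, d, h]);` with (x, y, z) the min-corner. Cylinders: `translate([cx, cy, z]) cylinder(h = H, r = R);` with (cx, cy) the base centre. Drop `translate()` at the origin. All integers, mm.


translate([0, 0, 707]) cube([973, 658, 30]);
translate([103, 103, 0]) cylinder(h = 707, r = 45);
translate([870, 103, 0]) cylinder(h = 707, r = 45);
translate([103, 555, 0]) cylinder(h = 707, r = 45);
translate([870, 555, 0]) cylinder(h = 707, r = 45);


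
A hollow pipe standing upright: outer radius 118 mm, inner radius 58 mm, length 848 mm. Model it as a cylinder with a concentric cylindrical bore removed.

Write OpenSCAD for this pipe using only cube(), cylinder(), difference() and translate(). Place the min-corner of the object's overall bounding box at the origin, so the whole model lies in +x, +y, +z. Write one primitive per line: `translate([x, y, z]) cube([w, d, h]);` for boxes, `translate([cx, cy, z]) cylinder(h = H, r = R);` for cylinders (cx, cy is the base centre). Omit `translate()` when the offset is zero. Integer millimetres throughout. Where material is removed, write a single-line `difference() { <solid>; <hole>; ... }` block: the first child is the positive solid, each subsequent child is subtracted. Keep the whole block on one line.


difference() { translate([118, 118, 0]) cylinder(h = 848, r = 118); translate([118, 118, 0]) cylinder(h = 848, r = 58); }


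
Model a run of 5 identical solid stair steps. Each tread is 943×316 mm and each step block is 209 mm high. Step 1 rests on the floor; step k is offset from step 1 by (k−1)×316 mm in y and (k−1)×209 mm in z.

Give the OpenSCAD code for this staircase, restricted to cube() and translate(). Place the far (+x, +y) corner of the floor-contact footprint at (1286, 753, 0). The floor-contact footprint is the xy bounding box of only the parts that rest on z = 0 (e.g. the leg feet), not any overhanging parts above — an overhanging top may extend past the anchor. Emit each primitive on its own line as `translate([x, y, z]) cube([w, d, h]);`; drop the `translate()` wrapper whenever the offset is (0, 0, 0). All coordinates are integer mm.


translate([343, 437, 0]) cube([943, 316, 209]);
translate([343, 753, 209]) cube([943, 316, 209]);
translate([343, 1069, 418]) cube([943, 316, 209]);
translate([343, 1385, 627]) cube([943, 316, 209]);
translate([343, 1701, 836]) cube([943, 316, 209]);


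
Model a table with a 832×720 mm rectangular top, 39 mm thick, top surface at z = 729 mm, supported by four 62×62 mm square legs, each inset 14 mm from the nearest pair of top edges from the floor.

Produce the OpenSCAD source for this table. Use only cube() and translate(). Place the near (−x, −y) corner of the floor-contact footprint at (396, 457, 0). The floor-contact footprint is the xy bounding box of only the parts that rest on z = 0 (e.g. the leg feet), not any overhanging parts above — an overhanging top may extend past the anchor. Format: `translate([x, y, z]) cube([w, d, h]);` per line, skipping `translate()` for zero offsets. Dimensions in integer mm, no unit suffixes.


translate([382, 443, 690]) cube([832, 720, 39]);
translate([396, 457, 0]) cube([62, 62, 690]);
translate([1138, 457, 0]) cube([62, 62, 690]);
translate([396, 1087, 0]) cube([62, 62, 690]);
translate([1138, 1087, 0]) cube([62, 62, 690]);


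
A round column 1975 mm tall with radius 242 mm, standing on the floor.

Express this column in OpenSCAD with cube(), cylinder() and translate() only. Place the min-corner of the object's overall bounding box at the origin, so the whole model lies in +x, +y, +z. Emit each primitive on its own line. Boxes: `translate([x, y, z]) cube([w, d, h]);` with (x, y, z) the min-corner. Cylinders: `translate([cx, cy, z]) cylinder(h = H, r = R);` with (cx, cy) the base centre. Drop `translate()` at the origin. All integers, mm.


translate([242, 242, 0]) cylinder(h = 1975, r = 242);


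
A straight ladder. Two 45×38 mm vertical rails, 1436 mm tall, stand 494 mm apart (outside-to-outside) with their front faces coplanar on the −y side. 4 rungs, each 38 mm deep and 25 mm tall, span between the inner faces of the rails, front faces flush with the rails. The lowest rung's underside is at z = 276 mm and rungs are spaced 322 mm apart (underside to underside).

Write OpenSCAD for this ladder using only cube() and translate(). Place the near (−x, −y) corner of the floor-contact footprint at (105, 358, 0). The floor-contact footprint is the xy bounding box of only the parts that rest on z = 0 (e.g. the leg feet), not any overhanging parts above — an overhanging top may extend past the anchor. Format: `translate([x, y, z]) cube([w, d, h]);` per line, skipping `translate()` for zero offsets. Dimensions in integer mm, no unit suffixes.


translate([105, 358, 0]) cube([45, 38, 1436]);
translate([554, 358, 0]) cube([45, 38, 1436]);
translate([150, 358, 276]) cube([404, 38, 25]);
translate([150, 358, 598]) cube([404, 38, 25]);
translate([150, 358, 920]) cube([404, 38, 25]);
translate([150, 358, 1242]) cube([404, 38, 25]);


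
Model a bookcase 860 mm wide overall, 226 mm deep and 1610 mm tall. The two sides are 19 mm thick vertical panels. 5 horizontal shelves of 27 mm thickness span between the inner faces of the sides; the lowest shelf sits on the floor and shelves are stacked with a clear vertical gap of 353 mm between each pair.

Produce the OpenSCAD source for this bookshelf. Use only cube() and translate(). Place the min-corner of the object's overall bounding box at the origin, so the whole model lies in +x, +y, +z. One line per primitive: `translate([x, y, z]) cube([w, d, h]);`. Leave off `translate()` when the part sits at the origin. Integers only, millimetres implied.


cube([19, 226, 1610]);
translate([841, 0, 0]) cube([19, 226, 1610]);
translate([19, 0, 0]) cube([822, 226, 27]);
translate([19, 0, 380]) cube([822, 226, 27]);
translate([19, 0, 760]) cube([822, 226, 27]);
translate([19, 0, 1140]) cube([822, 226, 27]);
translate([19, 0, 1520]) cube([822, 226, 27]);


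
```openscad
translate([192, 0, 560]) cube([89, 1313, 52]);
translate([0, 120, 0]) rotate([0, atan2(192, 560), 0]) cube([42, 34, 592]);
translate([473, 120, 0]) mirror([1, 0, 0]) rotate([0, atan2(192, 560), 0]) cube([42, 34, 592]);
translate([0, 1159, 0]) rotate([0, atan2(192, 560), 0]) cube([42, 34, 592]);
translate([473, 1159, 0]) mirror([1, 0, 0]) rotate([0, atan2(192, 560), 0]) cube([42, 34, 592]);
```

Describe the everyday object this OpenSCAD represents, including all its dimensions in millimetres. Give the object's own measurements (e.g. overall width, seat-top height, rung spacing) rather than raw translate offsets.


A sawhorse. A 89×1313×52 mm beam (x, y, z) sits on two A-frame leg pairs. Each pair is two raked legs of 42×34 mm section (34 mm along y) splaying symmetrically in x. Each leg rises 560 mm vertically over 192 mm of horizontal reach and is 592 mm long along its own axis. Every leg's outer bottom edge rests on the floor and its outer top edge meets a bottom edge of the beam — the left legs (tilting toward +x) meet the beam's −x bottom edge, the right legs (their mirror images, tilting toward −x) meet its +x bottom edge — so the leg tops tuck under the beam, the beam's underside is 560 mm above the floor, and the feet are 473 mm apart outside-to-outside with the beam centred between them. The two leg pairs are set in 120 mm from either end of the beam.


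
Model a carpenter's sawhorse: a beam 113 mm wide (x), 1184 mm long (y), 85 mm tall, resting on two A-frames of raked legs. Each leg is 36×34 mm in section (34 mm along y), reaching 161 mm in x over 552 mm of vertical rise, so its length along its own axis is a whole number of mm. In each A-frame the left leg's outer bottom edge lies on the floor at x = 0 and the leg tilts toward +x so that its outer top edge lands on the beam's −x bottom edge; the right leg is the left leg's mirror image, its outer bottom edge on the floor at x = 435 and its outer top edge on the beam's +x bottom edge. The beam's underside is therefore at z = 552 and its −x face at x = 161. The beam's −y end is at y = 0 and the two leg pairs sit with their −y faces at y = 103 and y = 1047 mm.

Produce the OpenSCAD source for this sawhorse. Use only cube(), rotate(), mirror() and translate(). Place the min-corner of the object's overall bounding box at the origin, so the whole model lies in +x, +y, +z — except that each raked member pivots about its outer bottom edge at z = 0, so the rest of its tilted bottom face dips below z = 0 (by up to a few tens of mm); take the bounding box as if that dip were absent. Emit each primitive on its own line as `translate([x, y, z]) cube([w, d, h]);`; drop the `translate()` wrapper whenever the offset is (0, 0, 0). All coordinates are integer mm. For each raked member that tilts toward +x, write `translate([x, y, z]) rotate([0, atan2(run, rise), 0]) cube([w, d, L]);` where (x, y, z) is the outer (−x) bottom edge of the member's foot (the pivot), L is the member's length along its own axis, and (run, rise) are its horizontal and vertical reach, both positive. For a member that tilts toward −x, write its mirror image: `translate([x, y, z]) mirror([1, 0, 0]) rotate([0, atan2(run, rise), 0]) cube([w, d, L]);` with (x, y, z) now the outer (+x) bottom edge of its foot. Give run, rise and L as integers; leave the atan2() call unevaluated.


translate([161, 0, 552]) cube([113, 1184, 85]);
translate([0, 103, 0]) rotate([0, atan2(161, 552), 0]) cube([36, 34, 575]);
translate([435, 103, 0]) mirror([1, 0, 0]) rotate([0, atan2(161, 552), 0]) cube([36, 34, 575]);
translate([0, 1047, 0]) rotate([0, atan2(161, 552), 0]) cube([36, 34, 575]);
translate([435, 1047, 0]) mirror([1, 0, 0]) rotate([0, atan2(161, 552), 0]) cube([36, 34, 575]);


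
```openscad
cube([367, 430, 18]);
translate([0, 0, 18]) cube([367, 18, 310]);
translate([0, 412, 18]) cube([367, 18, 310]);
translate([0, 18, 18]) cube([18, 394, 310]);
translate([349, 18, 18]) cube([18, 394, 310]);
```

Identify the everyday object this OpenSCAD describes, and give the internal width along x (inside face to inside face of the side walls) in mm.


An open box. The internal width is 331 mm.

A 367×430 base slab with four walls standing on it — an open box. The base is 367 mm wide and the walls are 18 mm thick, so the internal width is 367 − 2 × 18 = 331 mm.


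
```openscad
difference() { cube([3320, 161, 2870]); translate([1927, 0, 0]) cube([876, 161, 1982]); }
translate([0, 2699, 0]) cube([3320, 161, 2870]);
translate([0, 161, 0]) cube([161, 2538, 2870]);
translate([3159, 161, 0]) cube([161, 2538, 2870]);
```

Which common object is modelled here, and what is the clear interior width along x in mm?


A single room. The interior width is 2998 mm.

Four walls enclosing a rectangle with a door in the front wall — a room. Outside width 3320 minus two 161 mm walls gives 2998 mm.


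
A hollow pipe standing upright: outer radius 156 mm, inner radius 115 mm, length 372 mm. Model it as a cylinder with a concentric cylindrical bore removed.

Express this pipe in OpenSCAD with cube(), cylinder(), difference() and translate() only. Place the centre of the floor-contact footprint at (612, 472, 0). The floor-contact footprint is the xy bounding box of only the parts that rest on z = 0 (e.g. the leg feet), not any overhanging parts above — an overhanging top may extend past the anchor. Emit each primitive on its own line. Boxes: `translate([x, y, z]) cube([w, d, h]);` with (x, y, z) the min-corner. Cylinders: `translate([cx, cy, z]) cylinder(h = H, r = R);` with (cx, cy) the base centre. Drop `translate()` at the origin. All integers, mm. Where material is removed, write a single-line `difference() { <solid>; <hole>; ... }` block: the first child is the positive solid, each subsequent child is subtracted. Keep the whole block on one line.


difference() { translate([612, 472, 0]) cylinder(h = 372, r = 156); translate([612, 472, 0]) cylinder(h = 372, r = 115); }


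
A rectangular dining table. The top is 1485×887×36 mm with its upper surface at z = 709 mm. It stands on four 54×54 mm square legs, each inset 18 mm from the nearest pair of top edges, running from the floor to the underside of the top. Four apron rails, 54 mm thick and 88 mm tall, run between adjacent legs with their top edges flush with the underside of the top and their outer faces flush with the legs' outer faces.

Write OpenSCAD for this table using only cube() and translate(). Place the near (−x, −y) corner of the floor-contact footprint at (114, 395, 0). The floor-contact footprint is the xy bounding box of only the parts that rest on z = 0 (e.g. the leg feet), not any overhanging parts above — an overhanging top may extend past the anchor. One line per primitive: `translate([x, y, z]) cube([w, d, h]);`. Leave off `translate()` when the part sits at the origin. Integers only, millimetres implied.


// leg_h = 709 - 36 = 673
// apron z = 673 - 88 = 585
translate([96, 377, 673]) cube([1485, 887, 36]);
translate([114, 395, 0]) cube([54, 54, 673]);
translate([1509, 395, 0]) cube([54, 54, 673]);
translate([114, 1192, 0]) cube([54, 54, 673]);
translate([1509, 1192, 0]) cube([54, 54, 673]);
translate([168, 395, 585]) cube([1341, 54, 88]);
translate([168, 1192, 585]) cube([1341, 54, 88]);
translate([114, 449, 585]) cube([54, 743, 88]);
translate([1509, 449, 585]) cube([54, 743, 88]);


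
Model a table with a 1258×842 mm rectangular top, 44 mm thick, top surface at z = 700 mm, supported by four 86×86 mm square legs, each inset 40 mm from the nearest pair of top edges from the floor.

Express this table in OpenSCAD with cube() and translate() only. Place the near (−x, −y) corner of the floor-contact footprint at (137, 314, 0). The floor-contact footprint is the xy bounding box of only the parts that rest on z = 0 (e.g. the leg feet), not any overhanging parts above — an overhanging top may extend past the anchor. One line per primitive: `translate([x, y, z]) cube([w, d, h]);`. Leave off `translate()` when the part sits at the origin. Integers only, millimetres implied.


translate([97, 274, 656]) cube([1258, 842, 44]);
translate([137, 314, 0]) cube([86, 86, 656]);
translate([1229, 314, 0]) cube([86, 86, 656]);
translate([137, 990, 0]) cube([86, 86, 656]);
translate([1229, 990, 0]) cube([86, 86, 656]);


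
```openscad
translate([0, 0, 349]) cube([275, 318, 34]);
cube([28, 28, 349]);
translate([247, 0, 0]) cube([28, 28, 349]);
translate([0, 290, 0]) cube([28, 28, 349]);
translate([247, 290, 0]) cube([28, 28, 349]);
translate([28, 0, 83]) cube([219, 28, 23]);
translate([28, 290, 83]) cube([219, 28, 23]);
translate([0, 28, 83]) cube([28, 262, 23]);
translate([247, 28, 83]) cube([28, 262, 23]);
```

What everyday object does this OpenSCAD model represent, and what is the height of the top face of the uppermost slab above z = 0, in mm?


A stool. The seat height is 383 mm.

A 275×318×34 slab at z = 349 on four corner posts — a stool. The seat top is 349 + 34 = 383 mm.


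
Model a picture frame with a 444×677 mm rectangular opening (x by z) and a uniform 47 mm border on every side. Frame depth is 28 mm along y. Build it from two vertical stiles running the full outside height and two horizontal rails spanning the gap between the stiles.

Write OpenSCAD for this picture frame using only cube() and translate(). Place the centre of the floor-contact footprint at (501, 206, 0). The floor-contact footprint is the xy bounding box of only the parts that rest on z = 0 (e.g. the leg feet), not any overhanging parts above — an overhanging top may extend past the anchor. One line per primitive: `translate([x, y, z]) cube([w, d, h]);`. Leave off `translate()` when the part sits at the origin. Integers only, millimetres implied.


translate([232, 192, 0]) cube([47, 28, 771]);
translate([723, 192, 0]) cube([47, 28, 771]);
translate([279, 192, 0]) cube([444, 28, 47]);
translate([279, 192, 724]) cube([444, 28, 47]);


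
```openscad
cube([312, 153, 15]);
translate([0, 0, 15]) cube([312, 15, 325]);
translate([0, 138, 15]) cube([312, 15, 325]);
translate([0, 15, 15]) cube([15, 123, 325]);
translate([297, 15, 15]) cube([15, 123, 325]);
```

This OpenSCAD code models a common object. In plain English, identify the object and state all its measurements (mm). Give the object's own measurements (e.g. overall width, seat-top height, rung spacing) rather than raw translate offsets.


An open-topped rectangular box: outside dimensions 312×153×340 mm, with a uniform wall and base thickness of 15 mm. The base is a full 312×153 slab on the floor; four walls sit on top of the base. The front and back walls (the −y and +y sides) span the full width; the two side walls fit between them.


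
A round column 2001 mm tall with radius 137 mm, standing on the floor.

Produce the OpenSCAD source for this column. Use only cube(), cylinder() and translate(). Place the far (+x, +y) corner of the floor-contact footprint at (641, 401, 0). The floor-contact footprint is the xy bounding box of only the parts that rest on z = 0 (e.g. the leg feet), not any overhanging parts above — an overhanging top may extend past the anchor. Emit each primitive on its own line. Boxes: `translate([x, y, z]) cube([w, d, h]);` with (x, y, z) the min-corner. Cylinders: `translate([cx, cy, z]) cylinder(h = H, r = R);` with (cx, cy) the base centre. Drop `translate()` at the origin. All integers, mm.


translate([504, 264, 0]) cylinder(h = 2001, r = 137);


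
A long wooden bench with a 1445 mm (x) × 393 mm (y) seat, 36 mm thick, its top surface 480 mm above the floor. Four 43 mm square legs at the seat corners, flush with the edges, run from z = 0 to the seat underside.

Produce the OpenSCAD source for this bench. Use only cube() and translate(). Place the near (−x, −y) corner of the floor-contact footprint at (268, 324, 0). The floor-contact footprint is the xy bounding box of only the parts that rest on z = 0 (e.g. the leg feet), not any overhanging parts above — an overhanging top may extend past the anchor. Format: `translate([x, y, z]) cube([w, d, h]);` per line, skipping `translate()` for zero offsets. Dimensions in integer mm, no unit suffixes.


translate([268, 324, 444]) cube([1445, 393, 36]);
translate([268, 324, 0]) cube([43, 43, 444]);
translate([268, 674, 0]) cube([43, 43, 444]);
translate([1670, 324, 0]) cube([43, 43, 444]);
translate([1670, 674, 0]) cube([43, 43, 444]);


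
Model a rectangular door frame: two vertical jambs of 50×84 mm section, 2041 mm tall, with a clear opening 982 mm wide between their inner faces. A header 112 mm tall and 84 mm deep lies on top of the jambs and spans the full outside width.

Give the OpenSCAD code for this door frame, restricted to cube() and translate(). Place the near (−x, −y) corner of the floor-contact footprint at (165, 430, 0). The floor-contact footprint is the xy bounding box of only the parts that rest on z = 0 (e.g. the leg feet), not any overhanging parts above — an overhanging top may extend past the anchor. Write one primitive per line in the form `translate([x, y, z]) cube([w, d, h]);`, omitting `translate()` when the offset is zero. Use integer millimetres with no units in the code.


translate([165, 430, 0]) cube([50, 84, 2041]);
translate([1197, 430, 0]) cube([50, 84, 2041]);
translate([165, 430, 2041]) cube([1082, 84, 112]);


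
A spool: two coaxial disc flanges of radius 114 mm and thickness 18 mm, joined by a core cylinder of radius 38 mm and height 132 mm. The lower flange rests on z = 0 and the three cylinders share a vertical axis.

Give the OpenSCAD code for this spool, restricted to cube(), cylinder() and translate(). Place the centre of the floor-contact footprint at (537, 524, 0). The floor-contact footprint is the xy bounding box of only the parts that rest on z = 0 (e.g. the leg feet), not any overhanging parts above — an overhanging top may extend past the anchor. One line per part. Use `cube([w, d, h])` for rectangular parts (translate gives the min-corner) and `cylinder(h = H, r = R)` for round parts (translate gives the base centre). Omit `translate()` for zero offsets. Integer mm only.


translate([537, 524, 0]) cylinder(h = 18, r = 114);
translate([537, 524, 18]) cylinder(h = 132, r = 38);
translate([537, 524, 150]) cylinder(h = 18, r = 114);


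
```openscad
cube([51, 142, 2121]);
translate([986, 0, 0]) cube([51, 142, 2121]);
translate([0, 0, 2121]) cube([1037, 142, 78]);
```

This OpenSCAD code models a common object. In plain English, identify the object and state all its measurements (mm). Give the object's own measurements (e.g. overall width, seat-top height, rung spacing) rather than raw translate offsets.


A door frame. The clear opening is 935 mm wide and 2121 mm high. Two 51 mm wide jambs, 142 mm deep, stand either side of the opening from the floor to the top of the opening. A 78 mm thick head sits across the top of both jambs, spanning the full outside width of the frame.


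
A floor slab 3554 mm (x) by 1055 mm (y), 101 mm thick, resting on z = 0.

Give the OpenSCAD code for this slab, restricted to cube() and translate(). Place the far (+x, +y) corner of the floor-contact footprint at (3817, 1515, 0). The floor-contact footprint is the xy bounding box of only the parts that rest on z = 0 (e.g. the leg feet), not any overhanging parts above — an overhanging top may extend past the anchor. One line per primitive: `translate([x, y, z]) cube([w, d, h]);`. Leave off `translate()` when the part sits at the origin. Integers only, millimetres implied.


translate([263, 460, 0]) cube([3554, 1055, 101]);


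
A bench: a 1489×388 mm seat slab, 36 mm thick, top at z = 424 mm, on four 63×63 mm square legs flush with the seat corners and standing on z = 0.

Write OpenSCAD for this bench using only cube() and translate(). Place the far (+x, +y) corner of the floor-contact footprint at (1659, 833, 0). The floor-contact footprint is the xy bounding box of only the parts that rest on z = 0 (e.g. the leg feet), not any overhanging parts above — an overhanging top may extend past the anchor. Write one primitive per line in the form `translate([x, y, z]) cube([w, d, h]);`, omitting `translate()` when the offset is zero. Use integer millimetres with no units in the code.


translate([170, 445, 388]) cube([1489, 388, 36]);
translate([170, 445, 0]) cube([63, 63, 388]);
translate([170, 770, 0]) cube([63, 63, 388]);
translate([1596, 445, 0]) cube([63, 63, 388]);
translate([1596, 770, 0]) cube([63, 63, 388]);


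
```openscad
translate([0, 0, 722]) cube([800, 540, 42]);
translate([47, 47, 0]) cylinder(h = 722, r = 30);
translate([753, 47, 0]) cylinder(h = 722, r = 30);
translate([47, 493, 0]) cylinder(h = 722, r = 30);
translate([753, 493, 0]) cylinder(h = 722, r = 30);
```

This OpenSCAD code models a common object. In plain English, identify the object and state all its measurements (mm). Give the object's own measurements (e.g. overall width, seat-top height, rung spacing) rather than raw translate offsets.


A rectangular dining table. The top is 800×540×42 mm with its upper surface at z = 764 mm. It stands on four round legs of 60 mm diameter, each leg's bounding box inset 17 mm from the nearest pair of top edges, running from the floor to the underside of the top.


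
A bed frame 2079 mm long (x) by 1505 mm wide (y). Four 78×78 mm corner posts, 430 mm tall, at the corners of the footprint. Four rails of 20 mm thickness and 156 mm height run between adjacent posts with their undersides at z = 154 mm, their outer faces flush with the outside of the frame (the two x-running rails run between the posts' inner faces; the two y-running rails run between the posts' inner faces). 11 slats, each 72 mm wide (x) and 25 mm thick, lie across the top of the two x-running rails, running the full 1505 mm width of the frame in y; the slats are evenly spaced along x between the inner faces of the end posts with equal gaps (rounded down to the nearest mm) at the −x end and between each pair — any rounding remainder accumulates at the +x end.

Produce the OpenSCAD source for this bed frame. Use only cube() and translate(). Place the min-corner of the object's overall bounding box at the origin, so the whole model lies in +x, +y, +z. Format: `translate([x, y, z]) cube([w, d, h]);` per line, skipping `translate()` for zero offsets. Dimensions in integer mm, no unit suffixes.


// slat z = rail_z + rail_h = 154 + 156 = 310
// slat gap = ⌊(1923 − 11·72) / 12⌋ = 94
cube([78, 78, 430]);
translate([0, 1427, 0]) cube([78, 78, 430]);
translate([2001, 0, 0]) cube([78, 78, 430]);
translate([2001, 1427, 0]) cube([78, 78, 430]);
translate([78, 0, 154]) cube([1923, 20, 156]);
translate([78, 1485, 154]) cube([1923, 20, 156]);
translate([0, 78, 154]) cube([20, 1349, 156]);
translate([2059, 78, 154]) cube([20, 1349, 156]);
translate([172, 0, 310]) cube([72, 1505, 25]);
translate([338, 0, 310]) cube([72, 1505, 25]);
translate([504, 0, 310]) cube([72, 1505, 25]);
translate([670, 0, 310]) cube([72, 1505, 25]);
translate([836, 0, 310]) cube([72, 1505, 25]);
translate([1002, 0, 310]) cube([72, 1505, 25]);
translate([1168, 0, 310]) cube([72, 1505, 25]);
translate([1334, 0, 310]) cube([72, 1505, 25]);
translate([1500, 0, 310]) cube([72, 1505, 25]);
translate([1666, 0, 310]) cube([72, 1505, 25]);
translate([1832, 0, 310]) cube([72, 1505, 25]);


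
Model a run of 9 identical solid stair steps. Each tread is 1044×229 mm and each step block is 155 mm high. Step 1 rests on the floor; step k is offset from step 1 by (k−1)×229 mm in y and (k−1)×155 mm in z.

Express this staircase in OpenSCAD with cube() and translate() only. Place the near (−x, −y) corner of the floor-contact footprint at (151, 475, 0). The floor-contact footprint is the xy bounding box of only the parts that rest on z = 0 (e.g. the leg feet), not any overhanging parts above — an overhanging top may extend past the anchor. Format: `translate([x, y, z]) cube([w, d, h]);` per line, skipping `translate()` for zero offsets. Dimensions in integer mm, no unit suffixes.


translate([151, 475, 0]) cube([1044, 229, 155]);
translate([151, 704, 155]) cube([1044, 229, 155]);
translate([151, 933, 310]) cube([1044, 229, 155]);
translate([151, 1162, 465]) cube([1044, 229, 155]);
translate([151, 1391, 620]) cube([1044, 229, 155]);
translate([151, 1620, 775]) cube([1044, 229, 155]);
translate([151, 1849, 930]) cube([1044, 229, 155]);
translate([151, 2078, 1085]) cube([1044, 229, 155]);
translate([151, 2307, 1240]) cube([1044, 229, 155]);


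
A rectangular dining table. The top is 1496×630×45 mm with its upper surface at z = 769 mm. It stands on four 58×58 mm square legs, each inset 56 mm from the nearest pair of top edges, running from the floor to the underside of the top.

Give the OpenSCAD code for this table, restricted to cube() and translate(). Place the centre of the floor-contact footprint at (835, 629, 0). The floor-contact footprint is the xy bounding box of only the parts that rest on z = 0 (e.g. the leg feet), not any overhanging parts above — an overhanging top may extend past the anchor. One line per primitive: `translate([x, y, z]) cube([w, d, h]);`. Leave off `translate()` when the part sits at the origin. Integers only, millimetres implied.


translate([87, 314, 724]) cube([1496, 630, 45]);
translate([143, 370, 0]) cube([58, 58, 724]);
translate([1469, 370, 0]) cube([58, 58, 724]);
translate([143, 830, 0]) cube([58, 58, 724]);
translate([1469, 830, 0]) cube([58, 58, 724]);


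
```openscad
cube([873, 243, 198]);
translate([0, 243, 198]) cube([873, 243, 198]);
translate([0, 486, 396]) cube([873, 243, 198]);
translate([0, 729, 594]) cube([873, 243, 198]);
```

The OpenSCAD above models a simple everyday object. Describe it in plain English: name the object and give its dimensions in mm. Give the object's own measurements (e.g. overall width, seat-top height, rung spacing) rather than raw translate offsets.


A straight staircase of 4 solid steps. Each step is 873 mm wide (x), 243 mm deep (y, the going) and 198 mm tall (the rise). The first step rests on the floor; each subsequent step sits one going further in +y and one rise higher in +z, directly behind and above the previous step with no overlap.


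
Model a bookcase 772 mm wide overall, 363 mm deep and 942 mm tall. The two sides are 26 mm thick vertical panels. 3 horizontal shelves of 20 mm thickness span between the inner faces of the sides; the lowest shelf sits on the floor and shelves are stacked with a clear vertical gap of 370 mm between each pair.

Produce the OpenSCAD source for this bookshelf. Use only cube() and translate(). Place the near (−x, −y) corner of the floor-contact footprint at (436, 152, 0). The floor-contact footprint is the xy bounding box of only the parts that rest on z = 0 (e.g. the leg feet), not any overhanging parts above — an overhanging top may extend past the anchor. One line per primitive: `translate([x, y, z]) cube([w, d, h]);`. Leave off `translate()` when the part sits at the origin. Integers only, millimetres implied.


translate([436, 152, 0]) cube([26, 363, 942]);
translate([1182, 152, 0]) cube([26, 363, 942]);
translate([462, 152, 0]) cube([720, 363, 20]);
translate([462, 152, 390]) cube([720, 363, 20]);
translate([462, 152, 780]) cube([720, 363, 20]);


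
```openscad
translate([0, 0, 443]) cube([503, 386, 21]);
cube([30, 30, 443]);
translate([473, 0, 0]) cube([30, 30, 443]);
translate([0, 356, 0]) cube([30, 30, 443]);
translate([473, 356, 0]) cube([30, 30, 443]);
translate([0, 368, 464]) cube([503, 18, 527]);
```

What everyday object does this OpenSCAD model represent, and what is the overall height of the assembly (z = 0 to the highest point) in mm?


A chair. The overall height is 991 mm.

A slab on four corner posts with a tall panel at the back — a chair. The seat slab sits at z = 443 with thickness 21, and the 527 mm backrest starts at the seat top, so the overall height is 443 + 21 + 527 = 991 mm.


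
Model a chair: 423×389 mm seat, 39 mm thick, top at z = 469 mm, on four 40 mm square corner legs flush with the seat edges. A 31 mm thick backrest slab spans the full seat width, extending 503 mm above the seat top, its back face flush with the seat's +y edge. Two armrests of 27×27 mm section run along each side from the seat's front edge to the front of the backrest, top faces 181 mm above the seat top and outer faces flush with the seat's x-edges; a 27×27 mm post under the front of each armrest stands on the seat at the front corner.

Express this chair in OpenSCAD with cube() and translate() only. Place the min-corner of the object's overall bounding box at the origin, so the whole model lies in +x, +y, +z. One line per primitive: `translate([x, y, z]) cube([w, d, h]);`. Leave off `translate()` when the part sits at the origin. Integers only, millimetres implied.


// leg_h = 469 - 39 = 430
// arm post h = 181 - 27 = 154
translate([0, 0, 430]) cube([423, 389, 39]);
cube([40, 40, 430]);
translate([383, 0, 0]) cube([40, 40, 430]);
translate([0, 349, 0]) cube([40, 40, 430]);
translate([383, 349, 0]) cube([40, 40, 430]);
translate([0, 358, 469]) cube([423, 31, 503]);
translate([0, 0, 623]) cube([27, 358, 27]);
translate([396, 0, 623]) cube([27, 358, 27]);
translate([0, 0, 469]) cube([27, 27, 154]);
translate([396, 0, 469]) cube([27, 27, 154]);
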